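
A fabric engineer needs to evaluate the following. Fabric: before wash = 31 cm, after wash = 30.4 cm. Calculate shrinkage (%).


Formula: Shrinkage% = ((L_before - L_after) / L_before) * 100
Step 1: Shrinkage = 31 - 30.4 = 0.6 cm
Step 2: Shrinkage% = (0.6 / 31) * 100
Step 3: Shrinkage% = 0.019355 * 100 = 1.9355% ≈ 1.9%

1.9%


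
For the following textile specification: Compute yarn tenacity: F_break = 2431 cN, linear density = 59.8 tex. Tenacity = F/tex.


Formula: Tenacity = Breaking force / Linear density
Tenacity = 2431 cN / 59.8 tex
Tenacity = 40.65 cN/tex

40.65 cN/tex


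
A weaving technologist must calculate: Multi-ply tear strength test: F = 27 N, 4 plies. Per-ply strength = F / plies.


Formula: Per-ply strength = Total force / Number of plies
Per-ply = 27 N / 4
Per-ply = 6.75 N

6.75 N


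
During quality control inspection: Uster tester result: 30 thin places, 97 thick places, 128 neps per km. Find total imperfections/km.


Formula: Total = thin places + thick places + neps
Total = 30 + 97 + 128
Total = 255 imperfections/km

255 imperfections/km


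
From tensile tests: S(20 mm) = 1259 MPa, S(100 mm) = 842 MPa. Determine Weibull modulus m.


Formula: m = ln(L1/L2) / ln(S2/S1)
Step 1: ln(L1/L2) = ln(20/100) = -1.60944
Step 2: S2/S1 = 842/1259 = 0.66878
Step 3: ln(S2/S1) = ln(0.66878) = -0.40230
Step 4: m = -1.60944 / -0.40230 = 4.00

4.00 (Weibull m)


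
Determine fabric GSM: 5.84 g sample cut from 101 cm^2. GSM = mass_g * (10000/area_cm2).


Formula: GSM = mass_g / area_m2
Step 1: Convert area: 101 cm^2 = 101 / 10000 = 0.0101 m^2
Step 2: GSM = 5.84 g / 0.0101 m^2 = 578.2 g/m^2

578.2 g/m^2


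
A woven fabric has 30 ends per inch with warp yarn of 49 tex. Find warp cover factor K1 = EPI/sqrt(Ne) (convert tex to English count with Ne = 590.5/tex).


Formula: K1 = EPI / sqrt(Ne), with Ne = 590.5 / tex_warp
Step 1: Ne = 590.5 / 49 = 12.051
Step 2: sqrt(Ne) = sqrt(12.051) = 3.4715
Step 3: K1 = 30 / 3.4715 = 8.6

8.6


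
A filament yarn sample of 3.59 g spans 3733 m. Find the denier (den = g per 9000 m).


Formula: den = (mass_g / length_m) * 9000
Substituting: den = (3.59 / 3733) * 9000
Intermediate: 3.59 / 3733 = 0.00096169 g/m
den = 0.00096169 * 9000 = 8.7 denier

8.7 denier


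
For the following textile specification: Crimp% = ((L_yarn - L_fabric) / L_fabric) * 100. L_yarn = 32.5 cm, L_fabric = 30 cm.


Formula: Crimp% = ((L_yarn - L_fabric) / L_fabric) * 100
Step 1: Extension = 32.5 - 30 = 2.5 cm
Step 2: Crimp% = (2.5 / 30) * 100
Step 3: Crimp% = 0.083333 * 100 = 8.3333% ≈ 8.3%

8.3%


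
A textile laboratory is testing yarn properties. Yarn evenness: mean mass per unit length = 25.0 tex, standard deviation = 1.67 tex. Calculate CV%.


Formula: CV% = (standard deviation / mean) * 100
Step 1: Ratio = 1.67 / 25.0 = 0.0668
Step 2: CV% = 0.0668 * 100 = 6.68% ≈ 6.7%

6.7%


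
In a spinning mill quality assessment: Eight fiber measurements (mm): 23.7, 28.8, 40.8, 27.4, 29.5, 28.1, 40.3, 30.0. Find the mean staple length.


Formula: Mean = sum of lengths / count
Sum = 23.7 + 28.8 + 40.8 + 27.4 + 29.5 + 28.1 + 40.3 + 30.0
Sum = 248.6 mm
Mean = 248.6 / 8 = 31.08 mm

31.08 mm


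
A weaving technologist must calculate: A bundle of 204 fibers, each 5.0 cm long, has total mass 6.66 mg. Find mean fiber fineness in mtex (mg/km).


Formula: fineness (mtex) = mass (mg) / total length (km) = (mass_mg / total_length_m) * 1000
Step 1: Convert fiber length: 5.0 cm = 0.05 m
Step 2: Total fiber length = 204 * 0.05 = 10.2 m
Step 3: Linear density = 6.66 mg / 10.2 m = 0.6529 mg/m
Step 4: fineness = 0.6529 * 1000 = 652.9 mtex

652.9 mtex


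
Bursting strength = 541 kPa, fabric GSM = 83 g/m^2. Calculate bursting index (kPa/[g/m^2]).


Formula: Bursting Index = Bursting Strength / Fabric GSM
BI = 541 kPa / 83 g/m^2
BI = 6.518 kPa/(g/m^2)

6.518 kPa/(g/m^2)


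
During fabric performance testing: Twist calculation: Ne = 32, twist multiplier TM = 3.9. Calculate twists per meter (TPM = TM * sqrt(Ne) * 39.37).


Formula: TPM = TM * sqrt(Ne) * 39.37
Step 1: sqrt(Ne) = sqrt(32) = 5.6569
Step 2: TM * sqrt(Ne) = 3.9 * 5.6569 = 22.0619
Step 3: TPM = 22.0619 * 39.37 = 869 twists/m

869 twists/m


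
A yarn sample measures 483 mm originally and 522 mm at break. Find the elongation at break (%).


Formula: Elongation (%) = ((L_break - L0) / L0) * 100
Step 1: Extension = 522 - 483 = 39 mm
Step 2: Elongation = (39 / 483) * 100
Step 3: Elongation = 0.080745 * 100 = 8.0745% ≈ 8.1%

8.1%


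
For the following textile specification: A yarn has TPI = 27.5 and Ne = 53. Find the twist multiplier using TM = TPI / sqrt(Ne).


Formula: TM = TPI / sqrt(Ne)
Step 1: sqrt(Ne) = sqrt(53) = 7.2801
Step 2: TM = 27.5 / 7.2801 = 3.78

3.78 TM


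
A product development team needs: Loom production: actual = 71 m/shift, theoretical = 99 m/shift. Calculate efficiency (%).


Formula: Efficiency% = (Actual output / Theoretical output) * 100
Efficiency% = (71 / 99) * 100
Efficiency% = 0.717172 * 100 = 71.7172% ≈ 71.7%

71.7%


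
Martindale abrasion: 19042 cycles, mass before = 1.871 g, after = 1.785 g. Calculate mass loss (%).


Formula: Mass loss% = ((m_before - m_after) / m_before) * 100
Step 1: Mass loss = 1.871 - 1.785 = 0.086 g
Step 2: Ratio = 0.086 / 1.871 = 0.0459647
Step 3: Mass loss% = 0.0459647 * 100 = 4.59647% ≈ 4.60%

4.60%


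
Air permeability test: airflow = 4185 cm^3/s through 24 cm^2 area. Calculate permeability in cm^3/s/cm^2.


Formula: Air Permeability = Airflow / Test Area
AP = 4185 cm^3/s / 24 cm^2
AP = 174.4 cm^3/s/cm^2

174.4 cm^3/s/cm^2


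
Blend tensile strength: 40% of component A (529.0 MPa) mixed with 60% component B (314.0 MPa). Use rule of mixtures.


Formula: Blend property = (fraction_A * property_A) + (fraction_B * property_B)
Step 1: Contribution A = 40/100 * 529.0 MPa = 211.6 MPa
Step 2: Contribution B = 60/100 * 314.0 MPa = 188.4 MPa
Step 3: Blend tensile strength = 211.6 + 188.4 = 400.0 MPa

400.0 MPa


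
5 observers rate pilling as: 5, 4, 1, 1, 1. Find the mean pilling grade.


Formula: Mean = sum / count
Sum = 5 + 4 + 1 + 1 + 1 = 12
Mean = 12 / 5 = 2.4

2.4


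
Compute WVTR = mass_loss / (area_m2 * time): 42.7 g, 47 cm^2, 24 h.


Formula: WVTR = mass_loss / (area * time)
Step 1: Convert area: 47 cm^2 = 0.0047 m^2
Step 2: WVTR = 42.7 g / (0.0047 m^2 * 24 h)
Step 3: WVTR = 42.7 / 0.1128 = 378.5 g/m^2/h

378.5 g/m^2/h


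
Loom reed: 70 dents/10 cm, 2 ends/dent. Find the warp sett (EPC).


Formula: EPC = (dents per 10 cm * ends per dent) / 10
Step 1: Total ends per 10 cm = 70 * 2 = 140
Step 2: EPC = 140 / 10 = 14.0 ends/cm

14.0 ends/cm


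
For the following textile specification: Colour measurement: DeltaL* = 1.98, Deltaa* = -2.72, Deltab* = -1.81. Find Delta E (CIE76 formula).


Formula: Delta E = sqrt(dL*^2 + da*^2 + db*^2)
Step 1: dL*^2 = 1.98^2 = 3.9204
Step 2: da*^2 = (-2.72)^2 = 7.3984
Step 3: db*^2 = (-1.81)^2 = 3.2761
Step 4: Sum = 3.9204 + 7.3984 + 3.2761 = 14.5949
Step 5: Delta E = sqrt(14.5949) = 3.82

3.82 Delta E


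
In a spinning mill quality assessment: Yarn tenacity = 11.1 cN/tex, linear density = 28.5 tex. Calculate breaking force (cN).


Formula: Breaking force = Tenacity * Linear density
F = 11.1 cN/tex * 28.5 tex
F = 316.35 cN

316.35 cN


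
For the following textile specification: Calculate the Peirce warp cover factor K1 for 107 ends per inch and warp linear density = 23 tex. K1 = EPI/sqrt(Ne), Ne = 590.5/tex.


Formula: K1 = EPI / sqrt(Ne), with Ne = 590.5 / tex_warp
Step 1: Ne = 590.5 / 23 = 25.674
Step 2: sqrt(Ne) = sqrt(25.674) = 5.067
Step 3: K1 = 107 / 5.067 = 21.1

21.1


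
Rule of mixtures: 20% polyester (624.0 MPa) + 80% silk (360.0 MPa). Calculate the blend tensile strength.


Formula: Blend property = (fraction_A * property_A) + (fraction_B * property_B)
Step 1: Contribution A = 20/100 * 624.0 MPa = 124.8 MPa
Step 2: Contribution B = 80/100 * 360.0 MPa = 288.0 MPa
Step 3: Blend tensile strength = 124.8 + 288.0 = 412.8 MPa

412.8 MPa


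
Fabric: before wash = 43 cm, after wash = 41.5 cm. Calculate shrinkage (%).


Formula: Shrinkage% = ((L_before - L_after) / L_before) * 100
Step 1: Shrinkage = 43 - 41.5 = 1.5 cm
Step 2: Shrinkage% = (1.5 / 43) * 100
Step 3: Shrinkage% = 0.034884 * 100 = 3.4884% ≈ 3.5%

3.5%


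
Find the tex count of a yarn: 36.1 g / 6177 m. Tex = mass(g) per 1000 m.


Formula: Tex = (mass_g / length_m) * 1000
Substituting: Tex = (36.1 / 6177) * 1000
Intermediate: 36.1 / 6177 = 0.00584426 g/m
Tex = 0.00584426 * 1000 = 5.84 tex

5.84 tex


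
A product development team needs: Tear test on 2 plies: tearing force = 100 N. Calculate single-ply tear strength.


Formula: Per-ply strength = Total force / Number of plies
Per-ply = 100 N / 2
Per-ply = 50 N

50 N


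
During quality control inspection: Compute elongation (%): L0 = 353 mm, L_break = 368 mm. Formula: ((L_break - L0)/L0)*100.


Formula: Elongation (%) = ((L_break - L0) / L0) * 100
Step 1: Extension = 368 - 353 = 15 mm
Step 2: Elongation = (15 / 353) * 100
Step 3: Elongation = 0.042493 * 100 = 4.2493% ≈ 4.2%

4.2%


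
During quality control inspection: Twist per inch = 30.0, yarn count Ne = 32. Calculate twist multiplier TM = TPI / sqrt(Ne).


Formula: TM = TPI / sqrt(Ne)
Step 1: sqrt(Ne) = sqrt(32) = 5.6569
Step 2: TM = 30.0 / 5.6569 = 5.30

5.30 TM


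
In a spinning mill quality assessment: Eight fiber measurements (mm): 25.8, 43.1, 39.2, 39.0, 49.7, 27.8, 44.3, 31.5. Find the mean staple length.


Formula: Mean = sum of lengths / count
Sum = 25.8 + 43.1 + 39.2 + 39.0 + 49.7 + 27.8 + 44.3 + 31.5
Sum = 300.4 mm
Mean = 300.4 / 8 = 37.55 mm

37.55 mm


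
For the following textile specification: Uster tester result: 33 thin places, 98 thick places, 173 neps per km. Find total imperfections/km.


Formula: Total = thin places + thick places + neps
Total = 33 + 98 + 173
Total = 304 imperfections/km

304 imperfections/km


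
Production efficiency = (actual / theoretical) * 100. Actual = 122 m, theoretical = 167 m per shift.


Formula: Efficiency% = (Actual output / Theoretical output) * 100
Efficiency% = (122 / 167) * 100
Efficiency% = 0.730539 * 100 = 73.0539% ≈ 73.1%

73.1%


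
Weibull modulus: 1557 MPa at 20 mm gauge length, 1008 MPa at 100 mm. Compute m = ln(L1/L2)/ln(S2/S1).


Formula: m = ln(L1/L2) / ln(S2/S1)
Step 1: ln(L1/L2) = ln(20/100) = -1.60944
Step 2: S2/S1 = 1008/1557 = 0.6474
Step 3: ln(S2/S1) = ln(0.6474) = -0.43479
Step 4: m = -1.60944 / -0.43479 = 3.70

3.70 (Weibull m)


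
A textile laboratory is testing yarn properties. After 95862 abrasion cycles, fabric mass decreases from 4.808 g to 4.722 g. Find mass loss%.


Formula: Mass loss% = ((m_before - m_after) / m_before) * 100
Step 1: Mass loss = 4.808 - 4.722 = 0.086 g
Step 2: Ratio = 0.086 / 4.808 = 0.0178869
Step 3: Mass loss% = 0.0178869 * 100 = 1.78869% ≈ 1.79%

1.79%


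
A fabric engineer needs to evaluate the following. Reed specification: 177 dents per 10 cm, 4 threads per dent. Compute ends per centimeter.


Formula: EPC = (dents per 10 cm * ends per dent) / 10
Step 1: Total ends per 10 cm = 177 * 4 = 708
Step 2: EPC = 708 / 10 = 70.8 ends/cm

70.8 ends/cm


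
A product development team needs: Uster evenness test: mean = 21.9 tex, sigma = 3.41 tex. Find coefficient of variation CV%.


Formula: CV% = (standard deviation / mean) * 100
Step 1: Ratio = 3.41 / 21.9 = 0.155708
Step 2: CV% = 0.155708 * 100 = 15.5708% ≈ 15.6%

15.6%


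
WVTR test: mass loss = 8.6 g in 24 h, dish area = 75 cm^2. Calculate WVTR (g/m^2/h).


Formula: WVTR = mass_loss / (area * time)
Step 1: Convert area: 75 cm^2 = 0.0075 m^2
Step 2: WVTR = 8.6 g / (0.0075 m^2 * 24 h)
Step 3: WVTR = 8.6 / 0.18 = 47.8 g/m^2/h

47.8 g/m^2/h


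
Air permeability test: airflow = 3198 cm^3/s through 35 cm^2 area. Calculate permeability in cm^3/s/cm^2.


Formula: Air Permeability = Airflow / Test Area
AP = 3198 cm^3/s / 35 cm^2
AP = 91.4 cm^3/s/cm^2

91.4 cm^3/s/cm^2


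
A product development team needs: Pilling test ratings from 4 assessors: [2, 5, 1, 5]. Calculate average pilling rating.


Formula: Mean = sum / count
Sum = 2 + 5 + 1 + 5 = 13
Mean = 13 / 4 = 3.3

3.3


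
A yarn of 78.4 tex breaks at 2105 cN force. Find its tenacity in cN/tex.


Formula: Tenacity = Breaking force / Linear density
Tenacity = 2105 cN / 78.4 tex
Tenacity = 26.85 cN/tex

26.85 cN/tex


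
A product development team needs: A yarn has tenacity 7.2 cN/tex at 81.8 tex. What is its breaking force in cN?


Formula: Breaking force = Tenacity * Linear density
F = 7.2 cN/tex * 81.8 tex
F = 588.96 cN

588.96 cN


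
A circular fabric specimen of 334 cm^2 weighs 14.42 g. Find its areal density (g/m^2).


Formula: GSM = mass_g / area_m2
Step 1: Convert area: 334 cm^2 = 334 / 10000 = 0.0334 m^2
Step 2: GSM = 14.42 g / 0.0334 m^2 = 431.7 g/m^2

431.7 g/m^2


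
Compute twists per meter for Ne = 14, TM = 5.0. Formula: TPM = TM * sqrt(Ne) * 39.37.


Formula: TPM = TM * sqrt(Ne) * 39.37
Step 1: sqrt(Ne) = sqrt(14) = 3.7417
Step 2: TM * sqrt(Ne) = 5.0 * 3.7417 = 18.7085
Step 3: TPM = 18.7085 * 39.37 = 737 twists/m

737 twists/m


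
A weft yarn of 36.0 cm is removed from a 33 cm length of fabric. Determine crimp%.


Formula: Crimp% = ((L_yarn - L_fabric) / L_fabric) * 100
Step 1: Extension = 36.0 - 33 = 3.0 cm
Step 2: Crimp% = (3.0 / 33) * 100
Step 3: Crimp% = 0.090909 * 100 = 9.0909% ≈ 9.1%

9.1%


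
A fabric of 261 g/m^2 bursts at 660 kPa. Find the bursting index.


Formula: Bursting Index = Bursting Strength / Fabric GSM
BI = 660 kPa / 261 g/m^2
BI = 2.529 kPa/(g/m^2)

2.529 kPa/(g/m^2)


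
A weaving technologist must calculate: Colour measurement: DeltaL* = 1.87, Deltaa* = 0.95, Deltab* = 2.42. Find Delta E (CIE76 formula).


Formula: Delta E = sqrt(dL*^2 + da*^2 + db*^2)
Step 1: dL*^2 = 1.87^2 = 3.4969
Step 2: da*^2 = 0.95^2 = 0.9025
Step 3: db*^2 = 2.42^2 = 5.8564
Step 4: Sum = 3.4969 + 0.9025 + 5.8564 = 10.2558
Step 5: Delta E = sqrt(10.2558) = 3.2

3.2 Delta E


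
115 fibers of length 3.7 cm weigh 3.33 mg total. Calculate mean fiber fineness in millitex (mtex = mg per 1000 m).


Formula: fineness (mtex) = mass (mg) / total length (km) = (mass_mg / total_length_m) * 1000
Step 1: Convert fiber length: 3.7 cm = 0.037 m
Step 2: Total fiber length = 115 * 0.037 = 4.255 m
Step 3: Linear density = 3.33 mg / 4.255 m = 0.7826 mg/m
Step 4: fineness = 0.7826 * 1000 = 782.6 mtex

782.6 mtex


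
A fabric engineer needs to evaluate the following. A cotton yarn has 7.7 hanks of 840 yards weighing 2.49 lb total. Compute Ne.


Formula: Ne = hanks / mass_lb
Substituting: Ne = 7.7 / 2.49
Ne = 3.1

3.1 Ne


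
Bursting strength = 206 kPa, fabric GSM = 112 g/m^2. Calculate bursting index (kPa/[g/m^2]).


Formula: Bursting Index = Bursting Strength / Fabric GSM
BI = 206 kPa / 112 g/m^2
BI = 1.839 kPa/(g/m^2)

1.839 kPa/(g/m^2)


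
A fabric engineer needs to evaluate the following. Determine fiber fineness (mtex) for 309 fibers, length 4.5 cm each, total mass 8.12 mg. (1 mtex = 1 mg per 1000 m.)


Formula: fineness (mtex) = mass (mg) / total length (km) = (mass_mg / total_length_m) * 1000
Step 1: Convert fiber length: 4.5 cm = 0.045 m
Step 2: Total fiber length = 309 * 0.045 = 13.905 m
Step 3: Linear density = 8.12 mg / 13.905 m = 0.5840 mg/m
Step 4: fineness = 0.5840 * 1000 = 584.0 mtex

584.0 mtex


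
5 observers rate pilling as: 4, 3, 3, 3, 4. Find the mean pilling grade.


Formula: Mean = sum / count
Sum = 4 + 3 + 3 + 3 + 4 = 17
Mean = 17 / 5 = 3.4

3.4


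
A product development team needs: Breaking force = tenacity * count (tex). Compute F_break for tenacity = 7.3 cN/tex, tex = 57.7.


Formula: Breaking force = Tenacity * Linear density
F = 7.3 cN/tex * 57.7 tex
F = 421.21 cN

421.21 cN


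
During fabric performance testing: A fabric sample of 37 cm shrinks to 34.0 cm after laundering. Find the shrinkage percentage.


Formula: Shrinkage% = ((L_before - L_after) / L_before) * 100
Step 1: Shrinkage = 37 - 34.0 = 3.0 cm
Step 2: Shrinkage% = (3.0 / 37) * 100
Step 3: Shrinkage% = 0.081081 * 100 = 8.1081% ≈ 8.1%

8.1%


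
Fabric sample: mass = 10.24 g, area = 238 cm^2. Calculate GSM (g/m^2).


Formula: GSM = mass_g / area_m2
Step 1: Convert area: 238 cm^2 = 238 / 10000 = 0.0238 m^2
Step 2: GSM = 10.24 g / 0.0238 m^2 = 430.3 g/m^2

430.3 g/m^2


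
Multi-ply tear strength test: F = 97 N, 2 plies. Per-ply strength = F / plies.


Formula: Per-ply strength = Total force / Number of plies
Per-ply = 97 N / 2
Per-ply = 48.5 N

48.5 N


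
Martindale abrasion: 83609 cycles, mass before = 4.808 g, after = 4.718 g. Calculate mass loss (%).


Formula: Mass loss% = ((m_before - m_after) / m_before) * 100
Step 1: Mass loss = 4.808 - 4.718 = 0.09 g
Step 2: Ratio = 0.09 / 4.808 = 0.0187188
Step 3: Mass loss% = 0.0187188 * 100 = 1.87188% ≈ 1.87%

1.87%


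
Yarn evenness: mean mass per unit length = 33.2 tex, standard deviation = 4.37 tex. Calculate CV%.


Formula: CV% = (standard deviation / mean) * 100
Step 1: Ratio = 4.37 / 33.2 = 0.131627
Step 2: CV% = 0.131627 * 100 = 13.1627% ≈ 13.2%

13.2%


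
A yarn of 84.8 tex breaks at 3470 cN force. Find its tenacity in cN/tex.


Formula: Tenacity = Breaking force / Linear density
Tenacity = 3470 cN / 84.8 tex
Tenacity = 40.92 cN/tex

40.92 cN/tex


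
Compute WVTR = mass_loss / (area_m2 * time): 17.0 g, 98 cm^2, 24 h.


Formula: WVTR = mass_loss / (area * time)
Step 1: Convert area: 98 cm^2 = 0.0098 m^2
Step 2: WVTR = 17.0 g / (0.0098 m^2 * 24 h)
Step 3: WVTR = 17.0 / 0.2352 = 72.3 g/m^2/h

72.3 g/m^2/h


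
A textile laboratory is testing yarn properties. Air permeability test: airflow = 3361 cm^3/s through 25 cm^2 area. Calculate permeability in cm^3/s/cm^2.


Formula: Air Permeability = Airflow / Test Area
AP = 3361 cm^3/s / 25 cm^2
AP = 134.4 cm^3/s/cm^2

134.4 cm^3/s/cm^2


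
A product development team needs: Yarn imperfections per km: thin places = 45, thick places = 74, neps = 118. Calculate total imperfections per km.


Formula: Total = thin places + thick places + neps
Total = 45 + 74 + 118
Total = 237 imperfections/km

237 imperfections/km


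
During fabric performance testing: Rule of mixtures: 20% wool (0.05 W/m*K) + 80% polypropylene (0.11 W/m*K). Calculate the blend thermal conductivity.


Formula: Blend property = (fraction_A * property_A) + (fraction_B * property_B)
Step 1: Contribution A = 20/100 * 0.05 W/m*K = 0.01 W/m*K
Step 2: Contribution B = 80/100 * 0.11 W/m*K = 0.088 W/m*K
Step 3: Blend thermal conductivity = 0.01 + 0.088 = 0.098 W/m*K

0.098 W/m*K


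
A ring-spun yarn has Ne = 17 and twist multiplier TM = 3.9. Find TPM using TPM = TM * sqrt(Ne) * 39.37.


Formula: TPM = TM * sqrt(Ne) * 39.37
Step 1: sqrt(Ne) = sqrt(17) = 4.1231
Step 2: TM * sqrt(Ne) = 3.9 * 4.1231 = 16.0801
Step 3: TPM = 16.0801 * 39.37 = 633 twists/m

633 twists/m


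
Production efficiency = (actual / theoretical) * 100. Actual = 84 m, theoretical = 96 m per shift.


Formula: Efficiency% = (Actual output / Theoretical output) * 100
Efficiency% = (84 / 96) * 100
Efficiency% = 0.875 * 100 = 87.5%

87.5%


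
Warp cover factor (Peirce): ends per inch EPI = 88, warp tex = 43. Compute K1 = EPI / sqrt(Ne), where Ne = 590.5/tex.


Formula: K1 = EPI / sqrt(Ne), with Ne = 590.5 / tex_warp
Step 1: Ne = 590.5 / 43 = 13.733
Step 2: sqrt(Ne) = sqrt(13.733) = 3.7058
Step 3: K1 = 88 / 3.7058 = 23.7

23.7


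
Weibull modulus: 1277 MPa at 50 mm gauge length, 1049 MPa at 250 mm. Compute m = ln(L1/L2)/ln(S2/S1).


Formula: m = ln(L1/L2) / ln(S2/S1)
Step 1: ln(L1/L2) = ln(50/250) = -1.60944
Step 2: S2/S1 = 1049/1277 = 0.82146
Step 3: ln(S2/S1) = ln(0.82146) = -0.19667
Step 4: m = -1.60944 / -0.19667 = 8.18

8.18 (Weibull m)


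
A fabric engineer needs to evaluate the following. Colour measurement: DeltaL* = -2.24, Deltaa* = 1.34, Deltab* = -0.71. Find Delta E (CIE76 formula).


Formula: Delta E = sqrt(dL*^2 + da*^2 + db*^2)
Step 1: dL*^2 = (-2.24)^2 = 5.0176
Step 2: da*^2 = 1.34^2 = 1.7956
Step 3: db*^2 = (-0.71)^2 = 0.5041
Step 4: Sum = 5.0176 + 1.7956 + 0.5041 = 7.3173
Step 5: Delta E = sqrt(7.3173) = 2.71

2.71 Delta E


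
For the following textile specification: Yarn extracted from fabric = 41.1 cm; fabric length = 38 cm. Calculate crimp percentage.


Formula: Crimp% = ((L_yarn - L_fabric) / L_fabric) * 100
Step 1: Extension = 41.1 - 38 = 3.1 cm
Step 2: Crimp% = (3.1 / 38) * 100
Step 3: Crimp% = 0.081579 * 100 = 8.1579% ≈ 8.2%

8.2%


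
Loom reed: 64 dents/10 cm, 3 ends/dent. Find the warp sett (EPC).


Formula: EPC = (dents per 10 cm * ends per dent) / 10
Step 1: Total ends per 10 cm = 64 * 3 = 192
Step 2: EPC = 192 / 10 = 19.2 ends/cm

19.2 ends/cm


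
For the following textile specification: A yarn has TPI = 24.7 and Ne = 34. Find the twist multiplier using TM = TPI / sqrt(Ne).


Formula: TM = TPI / sqrt(Ne)
Step 1: sqrt(Ne) = sqrt(34) = 5.831
Step 2: TM = 24.7 / 5.831 = 4.24

4.24 TM


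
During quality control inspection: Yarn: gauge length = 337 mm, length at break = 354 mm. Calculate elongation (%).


Formula: Elongation (%) = ((L_break - L0) / L0) * 100
Step 1: Extension = 354 - 337 = 17 mm
Step 2: Elongation = (17 / 337) * 100
Step 3: Elongation = 0.050445 * 100 = 5.0445% ≈ 5.0%

5.0%


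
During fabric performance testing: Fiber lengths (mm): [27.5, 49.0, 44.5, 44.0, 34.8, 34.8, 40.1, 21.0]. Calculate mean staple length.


Formula: Mean = sum of lengths / count
Sum = 27.5 + 49.0 + 44.5 + 44.0 + 34.8 + 34.8 + 40.1 + 21.0
Sum = 295.7 mm
Mean = 295.7 / 8 = 36.96 mm

36.96 mm


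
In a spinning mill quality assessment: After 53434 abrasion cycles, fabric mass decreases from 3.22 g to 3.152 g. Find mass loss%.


Formula: Mass loss% = ((m_before - m_after) / m_before) * 100
Step 1: Mass loss = 3.22 - 3.152 = 0.068 g
Step 2: Ratio = 0.068 / 3.22 = 0.021118
Step 3: Mass loss% = 0.021118 * 100 = 2.1118% ≈ 2.11%

2.11%


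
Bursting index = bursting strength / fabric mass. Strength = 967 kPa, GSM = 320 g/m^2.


Formula: Bursting Index = Bursting Strength / Fabric GSM
BI = 967 kPa / 320 g/m^2
BI = 3.022 kPa/(g/m^2)

3.022 kPa/(g/m^2)


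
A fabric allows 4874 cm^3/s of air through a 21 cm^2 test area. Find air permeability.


Formula: Air Permeability = Airflow / Test Area
AP = 4874 cm^3/s / 21 cm^2
AP = 232.1 cm^3/s/cm^2

232.1 cm^3/s/cm^2


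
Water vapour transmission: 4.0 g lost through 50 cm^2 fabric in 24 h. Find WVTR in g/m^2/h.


Formula: WVTR = mass_loss / (area * time)
Step 1: Convert area: 50 cm^2 = 0.005 m^2
Step 2: WVTR = 4.0 g / (0.005 m^2 * 24 h)
Step 3: WVTR = 4.0 / 0.12 = 33.3 g/m^2/h

33.3 g/m^2/h


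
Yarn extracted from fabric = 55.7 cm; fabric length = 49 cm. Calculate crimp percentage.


Formula: Crimp% = ((L_yarn - L_fabric) / L_fabric) * 100
Step 1: Extension = 55.7 - 49 = 6.7 cm
Step 2: Crimp% = (6.7 / 49) * 100
Step 3: Crimp% = 0.136735 * 100 = 13.6735% ≈ 13.7%

13.7%


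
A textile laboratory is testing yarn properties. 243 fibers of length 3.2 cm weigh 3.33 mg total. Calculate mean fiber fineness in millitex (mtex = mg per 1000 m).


Formula: fineness (mtex) = mass (mg) / total length (km) = (mass_mg / total_length_m) * 1000
Step 1: Convert fiber length: 3.2 cm = 0.032 m
Step 2: Total fiber length = 243 * 0.032 = 7.776 m
Step 3: Linear density = 3.33 mg / 7.776 m = 0.4282 mg/m
Step 4: fineness = 0.4282 * 1000 = 428.2 mtex

428.2 mtex


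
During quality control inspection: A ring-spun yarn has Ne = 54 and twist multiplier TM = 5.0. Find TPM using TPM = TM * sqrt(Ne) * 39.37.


Formula: TPM = TM * sqrt(Ne) * 39.37
Step 1: sqrt(Ne) = sqrt(54) = 7.3485
Step 2: TM * sqrt(Ne) = 5.0 * 7.3485 = 36.7425
Step 3: TPM = 36.7425 * 39.37 = 1447 twists/m

1447 twists/m


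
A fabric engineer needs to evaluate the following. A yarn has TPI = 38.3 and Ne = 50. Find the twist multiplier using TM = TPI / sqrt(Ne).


Formula: TM = TPI / sqrt(Ne)
Step 1: sqrt(Ne) = sqrt(50) = 7.0711
Step 2: TM = 38.3 / 7.0711 = 5.42

5.42 TM


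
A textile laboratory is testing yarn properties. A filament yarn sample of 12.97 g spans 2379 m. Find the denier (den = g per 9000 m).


Formula: den = (mass_g / length_m) * 9000
Substituting: den = (12.97 / 2379) * 9000
Intermediate: 12.97 / 2379 = 0.00545187 g/m
den = 0.00545187 * 9000 = 49.1 denier

49.1 denier


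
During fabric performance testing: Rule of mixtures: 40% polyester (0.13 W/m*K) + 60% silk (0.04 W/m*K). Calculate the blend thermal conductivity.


Formula: Blend property = (fraction_A * property_A) + (fraction_B * property_B)
Step 1: Contribution A = 40/100 * 0.13 W/m*K = 0.052 W/m*K
Step 2: Contribution B = 60/100 * 0.04 W/m*K = 0.024 W/m*K
Step 3: Blend thermal conductivity = 0.052 + 0.024 = 0.076 W/m*K

0.076 W/m*K


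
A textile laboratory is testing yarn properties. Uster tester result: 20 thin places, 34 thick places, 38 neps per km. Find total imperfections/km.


Formula: Total = thin places + thick places + neps
Total = 20 + 34 + 38
Total = 92 imperfections/km

92 imperfections/km


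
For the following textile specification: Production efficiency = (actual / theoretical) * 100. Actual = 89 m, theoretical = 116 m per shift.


Formula: Efficiency% = (Actual output / Theoretical output) * 100
Efficiency% = (89 / 116) * 100
Efficiency% = 0.767241 * 100 = 76.7241% ≈ 76.7%

76.7%


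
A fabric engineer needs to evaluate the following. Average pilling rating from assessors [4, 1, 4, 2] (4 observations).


Formula: Mean = sum / count
Sum = 4 + 1 + 4 + 2 = 11
Mean = 11 / 4 = 2.8

2.8


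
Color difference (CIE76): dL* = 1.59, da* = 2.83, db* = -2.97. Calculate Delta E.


Formula: Delta E = sqrt(dL*^2 + da*^2 + db*^2)
Step 1: dL*^2 = 1.59^2 = 2.5281
Step 2: da*^2 = 2.83^2 = 8.0089
Step 3: db*^2 = (-2.97)^2 = 8.8209
Step 4: Sum = 2.5281 + 8.0089 + 8.8209 = 19.3579
Step 5: Delta E = sqrt(19.3579) = 4.4

4.4 Delta E


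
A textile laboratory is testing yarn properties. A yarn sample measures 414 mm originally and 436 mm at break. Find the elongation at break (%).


Formula: Elongation (%) = ((L_break - L0) / L0) * 100
Step 1: Extension = 436 - 414 = 22 mm
Step 2: Elongation = (22 / 414) * 100
Step 3: Elongation = 0.05314 * 100 = 5.314% ≈ 5.3%

5.3%


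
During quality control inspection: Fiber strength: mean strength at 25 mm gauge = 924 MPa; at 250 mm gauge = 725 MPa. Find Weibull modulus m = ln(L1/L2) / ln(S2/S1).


Formula: m = ln(L1/L2) / ln(S2/S1)
Step 1: ln(L1/L2) = ln(25/250) = -2.30259
Step 2: S2/S1 = 725/924 = 0.78463
Step 3: ln(S2/S1) = ln(0.78463) = -0.24254
Step 4: m = -2.30259 / -0.24254 = 9.49

9.49 (Weibull m)


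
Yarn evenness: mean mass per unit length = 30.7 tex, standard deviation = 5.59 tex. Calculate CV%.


Formula: CV% = (standard deviation / mean) * 100
Step 1: Ratio = 5.59 / 30.7 = 0.182085
Step 2: CV% = 0.182085 * 100 = 18.2085% ≈ 18.2%

18.2%


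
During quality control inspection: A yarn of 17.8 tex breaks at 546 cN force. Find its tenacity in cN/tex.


Formula: Tenacity = Breaking force / Linear density
Tenacity = 546 cN / 17.8 tex
Tenacity = 30.67 cN/tex

30.67 cN/tex


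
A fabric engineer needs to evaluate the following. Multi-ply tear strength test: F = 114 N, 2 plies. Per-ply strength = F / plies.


Formula: Per-ply strength = Total force / Number of plies
Per-ply = 114 N / 2
Per-ply = 57 N

57 N


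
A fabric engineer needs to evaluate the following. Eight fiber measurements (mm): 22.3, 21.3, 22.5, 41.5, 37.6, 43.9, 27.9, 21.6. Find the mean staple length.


Formula: Mean = sum of lengths / count
Sum = 22.3 + 21.3 + 22.5 + 41.5 + 37.6 + 43.9 + 27.9 + 21.6
Sum = 238.6 mm
Mean = 238.6 / 8 = 29.83 mm

29.83 mm


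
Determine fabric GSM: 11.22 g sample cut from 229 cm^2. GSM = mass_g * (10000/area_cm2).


Formula: GSM = mass_g / area_m2
Step 1: Convert area: 229 cm^2 = 229 / 10000 = 0.0229 m^2
Step 2: GSM = 11.22 g / 0.0229 m^2 = 490.0 g/m^2

490.0 g/m^2


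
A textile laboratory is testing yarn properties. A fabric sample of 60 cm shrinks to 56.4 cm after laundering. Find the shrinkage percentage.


Formula: Shrinkage% = ((L_before - L_after) / L_before) * 100
Step 1: Shrinkage = 60 - 56.4 = 3.6 cm
Step 2: Shrinkage% = (3.6 / 60) * 100
Step 3: Shrinkage% = 0.06 * 100 = 6.0%

6.0%


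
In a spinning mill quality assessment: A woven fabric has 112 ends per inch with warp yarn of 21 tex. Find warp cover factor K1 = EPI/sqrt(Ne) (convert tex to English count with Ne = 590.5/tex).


Formula: K1 = EPI / sqrt(Ne), with Ne = 590.5 / tex_warp
Step 1: Ne = 590.5 / 21 = 28.119
Step 2: sqrt(Ne) = sqrt(28.119) = 5.3027
Step 3: K1 = 112 / 5.3027 = 21.1

21.1


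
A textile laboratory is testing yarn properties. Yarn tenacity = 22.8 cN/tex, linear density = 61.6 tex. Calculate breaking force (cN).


Formula: Breaking force = Tenacity * Linear density
F = 22.8 cN/tex * 61.6 tex
F = 1404.48 cN

1404.48 cN


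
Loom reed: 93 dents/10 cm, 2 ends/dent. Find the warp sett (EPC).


Formula: EPC = (dents per 10 cm * ends per dent) / 10
Step 1: Total ends per 10 cm = 93 * 2 = 186
Step 2: EPC = 186 / 10 = 18.6 ends/cm

18.6 ends/cm


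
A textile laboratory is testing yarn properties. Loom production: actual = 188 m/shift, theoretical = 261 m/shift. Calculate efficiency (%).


Formula: Efficiency% = (Actual output / Theoretical output) * 100
Efficiency% = (188 / 261) * 100
Efficiency% = 0.720307 * 100 = 72.0307% ≈ 72.0%

72.0%


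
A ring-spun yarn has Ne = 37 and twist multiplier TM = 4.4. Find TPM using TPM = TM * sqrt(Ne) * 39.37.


Formula: TPM = TM * sqrt(Ne) * 39.37
Step 1: sqrt(Ne) = sqrt(37) = 6.0828
Step 2: TM * sqrt(Ne) = 4.4 * 6.0828 = 26.7643
Step 3: TPM = 26.7643 * 39.37 = 1054 twists/m

1054 twists/m


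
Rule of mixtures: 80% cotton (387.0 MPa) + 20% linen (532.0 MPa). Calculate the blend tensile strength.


Formula: Blend property = (fraction_A * property_A) + (fraction_B * property_B)
Step 1: Contribution A = 80/100 * 387.0 MPa = 309.6 MPa
Step 2: Contribution B = 20/100 * 532.0 MPa = 106.4 MPa
Step 3: Blend tensile strength = 309.6 + 106.4 = 416.0 MPa

416.0 MPa


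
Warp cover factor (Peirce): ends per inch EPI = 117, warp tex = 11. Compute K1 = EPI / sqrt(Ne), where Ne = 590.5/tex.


Formula: K1 = EPI / sqrt(Ne), with Ne = 590.5 / tex_warp
Step 1: Ne = 590.5 / 11 = 53.682
Step 2: sqrt(Ne) = sqrt(53.682) = 7.3268
Step 3: K1 = 117 / 7.3268 = 16.0

16.0


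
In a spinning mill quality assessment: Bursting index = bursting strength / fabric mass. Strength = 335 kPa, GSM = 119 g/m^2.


Formula: Bursting Index = Bursting Strength / Fabric GSM
BI = 335 kPa / 119 g/m^2
BI = 2.815 kPa/(g/m^2)

2.815 kPa/(g/m^2)


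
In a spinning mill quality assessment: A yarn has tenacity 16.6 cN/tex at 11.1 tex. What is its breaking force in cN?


Formula: Breaking force = Tenacity * Linear density
F = 16.6 cN/tex * 11.1 tex
F = 184.26 cN

184.26 cN


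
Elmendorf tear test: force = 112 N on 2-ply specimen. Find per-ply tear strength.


Formula: Per-ply strength = Total force / Number of plies
Per-ply = 112 N / 2
Per-ply = 56 N

56 N


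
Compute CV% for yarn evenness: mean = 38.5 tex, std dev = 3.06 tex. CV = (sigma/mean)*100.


Formula: CV% = (standard deviation / mean) * 100
Step 1: Ratio = 3.06 / 38.5 = 0.079481
Step 2: CV% = 0.079481 * 100 = 7.9481% ≈ 7.9%

7.9%


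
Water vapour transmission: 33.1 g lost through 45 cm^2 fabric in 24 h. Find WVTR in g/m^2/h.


Formula: WVTR = mass_loss / (area * time)
Step 1: Convert area: 45 cm^2 = 0.0045 m^2
Step 2: WVTR = 33.1 g / (0.0045 m^2 * 24 h)
Step 3: WVTR = 33.1 / 0.108 = 306.5 g/m^2/h

306.5 g/m^2/h


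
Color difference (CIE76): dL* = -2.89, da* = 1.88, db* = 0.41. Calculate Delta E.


Formula: Delta E = sqrt(dL*^2 + da*^2 + db*^2)
Step 1: dL*^2 = (-2.89)^2 = 8.3521
Step 2: da*^2 = 1.88^2 = 3.5344
Step 3: db*^2 = 0.41^2 = 0.1681
Step 4: Sum = 8.3521 + 3.5344 + 0.1681 = 12.0546
Step 5: Delta E = sqrt(12.0546) = 3.47

3.47 Delta E


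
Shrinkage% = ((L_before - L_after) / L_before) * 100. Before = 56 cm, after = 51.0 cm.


Formula: Shrinkage% = ((L_before - L_after) / L_before) * 100
Step 1: Shrinkage = 56 - 51.0 = 5.0 cm
Step 2: Shrinkage% = (5.0 / 56) * 100
Step 3: Shrinkage% = 0.089286 * 100 = 8.9286% ≈ 8.9%

8.9%


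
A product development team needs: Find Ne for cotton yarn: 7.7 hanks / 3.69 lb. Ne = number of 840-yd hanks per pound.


Formula: Ne = hanks / mass_lb
Substituting: Ne = 7.7 / 3.69
Ne = 2.1

2.1 Ne


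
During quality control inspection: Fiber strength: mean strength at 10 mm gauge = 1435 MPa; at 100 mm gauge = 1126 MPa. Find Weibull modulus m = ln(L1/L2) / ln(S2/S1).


Formula: m = ln(L1/L2) / ln(S2/S1)
Step 1: ln(L1/L2) = ln(10/100) = -2.30259
Step 2: S2/S1 = 1126/1435 = 0.78467
Step 3: ln(S2/S1) = ln(0.78467) = -0.24249
Step 4: m = -2.30259 / -0.24249 = 9.50

9.50 (Weibull m)


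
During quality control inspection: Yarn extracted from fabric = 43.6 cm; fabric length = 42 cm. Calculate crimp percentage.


Formula: Crimp% = ((L_yarn - L_fabric) / L_fabric) * 100
Step 1: Extension = 43.6 - 42 = 1.6 cm
Step 2: Crimp% = (1.6 / 42) * 100
Step 3: Crimp% = 0.038095 * 100 = 3.8095% ≈ 3.8%

3.8%


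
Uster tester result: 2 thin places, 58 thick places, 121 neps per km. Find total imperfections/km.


Formula: Total = thin places + thick places + neps
Total = 2 + 58 + 121
Total = 181 imperfections/km

181 imperfections/km


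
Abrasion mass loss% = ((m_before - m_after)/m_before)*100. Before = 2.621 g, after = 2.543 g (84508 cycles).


Formula: Mass loss% = ((m_before - m_after) / m_before) * 100
Step 1: Mass loss = 2.621 - 2.543 = 0.078 g
Step 2: Ratio = 0.078 / 2.621 = 0.0297596
Step 3: Mass loss% = 0.0297596 * 100 = 2.97596% ≈ 2.98%

2.98%


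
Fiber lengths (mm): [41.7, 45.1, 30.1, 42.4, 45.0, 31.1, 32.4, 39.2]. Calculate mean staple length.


Formula: Mean = sum of lengths / count
Sum = 41.7 + 45.1 + 30.1 + 42.4 + 45.0 + 31.1 + 32.4 + 39.2
Sum = 307.0 mm
Mean = 307.0 / 8 = 38.38 mm

38.38 mm


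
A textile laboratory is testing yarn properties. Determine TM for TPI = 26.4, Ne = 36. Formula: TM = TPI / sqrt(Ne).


Formula: TM = TPI / sqrt(Ne)
Step 1: sqrt(Ne) = sqrt(36) = 6
Step 2: TM = 26.4 / 6 = 4.40

4.40 TM


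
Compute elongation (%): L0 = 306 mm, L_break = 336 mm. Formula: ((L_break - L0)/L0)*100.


Formula: Elongation (%) = ((L_break - L0) / L0) * 100
Step 1: Extension = 336 - 306 = 30 mm
Step 2: Elongation = (30 / 306) * 100
Step 3: Elongation = 0.098039 * 100 = 9.8039% ≈ 9.8%

9.8%


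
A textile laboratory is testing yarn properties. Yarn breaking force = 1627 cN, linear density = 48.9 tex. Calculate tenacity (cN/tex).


Formula: Tenacity = Breaking force / Linear density
Tenacity = 1627 cN / 48.9 tex
Tenacity = 33.27 cN/tex

33.27 cN/tex


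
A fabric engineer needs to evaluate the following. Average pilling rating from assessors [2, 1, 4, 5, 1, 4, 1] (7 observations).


Formula: Mean = sum / count
Sum = 2 + 1 + 4 + 5 + 1 + 4 + 1 = 18
Mean = 18 / 7 = 2.6

2.6


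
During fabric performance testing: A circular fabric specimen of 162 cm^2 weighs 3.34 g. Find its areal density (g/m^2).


Formula: GSM = mass_g / area_m2
Step 1: Convert area: 162 cm^2 = 162 / 10000 = 0.0162 m^2
Step 2: GSM = 3.34 g / 0.0162 m^2 = 206.2 g/m^2

206.2 g/m^2


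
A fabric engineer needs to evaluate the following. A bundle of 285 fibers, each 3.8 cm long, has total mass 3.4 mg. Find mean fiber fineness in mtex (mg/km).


Formula: fineness (mtex) = mass (mg) / total length (km) = (mass_mg / total_length_m) * 1000
Step 1: Convert fiber length: 3.8 cm = 0.038 m
Step 2: Total fiber length = 285 * 0.038 = 10.83 m
Step 3: Linear density = 3.4 mg / 10.83 m = 0.3139 mg/m
Step 4: fineness = 0.3139 * 1000 = 313.9 mtex

313.9 mtex


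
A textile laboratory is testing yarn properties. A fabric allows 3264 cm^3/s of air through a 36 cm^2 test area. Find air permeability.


Formula: Air Permeability = Airflow / Test Area
AP = 3264 cm^3/s / 36 cm^2
AP = 90.7 cm^3/s/cm^2

90.7 cm^3/s/cm^2


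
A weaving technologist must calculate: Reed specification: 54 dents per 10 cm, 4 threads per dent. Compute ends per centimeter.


Formula: EPC = (dents per 10 cm * ends per dent) / 10
Step 1: Total ends per 10 cm = 54 * 4 = 216
Step 2: EPC = 216 / 10 = 21.6 ends/cm

21.6 ends/cm


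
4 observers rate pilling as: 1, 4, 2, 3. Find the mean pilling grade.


Formula: Mean = sum / count
Sum = 1 + 4 + 2 + 3 = 10
Mean = 10 / 4 = 2.5

2.5


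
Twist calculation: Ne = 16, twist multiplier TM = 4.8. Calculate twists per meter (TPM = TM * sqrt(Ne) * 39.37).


Formula: TPM = TM * sqrt(Ne) * 39.37
Step 1: sqrt(Ne) = sqrt(16) = 4
Step 2: TM * sqrt(Ne) = 4.8 * 4 = 19.2
Step 3: TPM = 19.2 * 39.37 = 756 twists/m

756 twists/m


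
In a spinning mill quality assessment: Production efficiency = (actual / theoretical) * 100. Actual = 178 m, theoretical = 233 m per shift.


Formula: Efficiency% = (Actual output / Theoretical output) * 100
Efficiency% = (178 / 233) * 100
Efficiency% = 0.763948 * 100 = 76.3948% ≈ 76.4%

76.4%


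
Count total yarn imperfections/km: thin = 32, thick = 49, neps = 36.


Formula: Total = thin places + thick places + neps
Total = 32 + 49 + 36
Total = 117 imperfections/km

117 imperfections/km


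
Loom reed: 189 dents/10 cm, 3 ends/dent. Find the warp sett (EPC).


Formula: EPC = (dents per 10 cm * ends per dent) / 10
Step 1: Total ends per 10 cm = 189 * 3 = 567
Step 2: EPC = 567 / 10 = 56.7 ends/cm

56.7 ends/cm


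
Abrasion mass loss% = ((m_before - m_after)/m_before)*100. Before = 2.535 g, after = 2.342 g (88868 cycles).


Formula: Mass loss% = ((m_before - m_after) / m_before) * 100
Step 1: Mass loss = 2.535 - 2.342 = 0.193 g
Step 2: Ratio = 0.193 / 2.535 = 0.0761341
Step 3: Mass loss% = 0.0761341 * 100 = 7.61341% ≈ 7.61%

7.61%


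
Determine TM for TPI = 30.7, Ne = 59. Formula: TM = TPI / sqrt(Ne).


Formula: TM = TPI / sqrt(Ne)
Step 1: sqrt(Ne) = sqrt(59) = 7.6811
Step 2: TM = 30.7 / 7.6811 = 4.00

4.00 TM


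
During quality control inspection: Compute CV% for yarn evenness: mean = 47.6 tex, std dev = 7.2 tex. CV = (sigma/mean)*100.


Formula: CV% = (standard deviation / mean) * 100
Step 1: Ratio = 7.2 / 47.6 = 0.151261
Step 2: CV% = 0.151261 * 100 = 15.1261% ≈ 15.1%

15.1%


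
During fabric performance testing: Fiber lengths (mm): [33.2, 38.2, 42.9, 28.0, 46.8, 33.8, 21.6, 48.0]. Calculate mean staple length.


Formula: Mean = sum of lengths / count
Sum = 33.2 + 38.2 + 42.9 + 28.0 + 46.8 + 33.8 + 21.6 + 48.0
Sum = 292.5 mm
Mean = 292.5 / 8 = 36.56 mm

36.56 mm


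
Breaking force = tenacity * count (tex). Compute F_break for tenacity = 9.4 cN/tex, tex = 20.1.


Formula: Breaking force = Tenacity * Linear density
F = 9.4 cN/tex * 20.1 tex
F = 188.94 cN

188.94 cN


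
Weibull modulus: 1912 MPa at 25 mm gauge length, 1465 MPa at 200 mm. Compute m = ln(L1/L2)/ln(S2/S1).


Formula: m = ln(L1/L2) / ln(S2/S1)
Step 1: ln(L1/L2) = ln(25/200) = -2.07944
Step 2: S2/S1 = 1465/1912 = 0.76621
Step 3: ln(S2/S1) = ln(0.76621) = -0.26630
Step 4: m = -2.07944 / -0.26630 = 7.81

7.81 (Weibull m)


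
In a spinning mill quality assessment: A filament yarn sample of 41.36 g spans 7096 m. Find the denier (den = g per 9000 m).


Formula: den = (mass_g / length_m) * 9000
Substituting: den = (41.36 / 7096) * 9000
Intermediate: 41.36 / 7096 = 0.00582864 g/m
den = 0.00582864 * 9000 = 52.5 denier

52.5 denier


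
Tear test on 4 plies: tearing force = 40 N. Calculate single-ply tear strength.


Formula: Per-ply strength = Total force / Number of plies
Per-ply = 40 N / 4
Per-ply = 10 N

10 N
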